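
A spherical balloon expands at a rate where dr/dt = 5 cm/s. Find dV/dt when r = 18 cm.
6480π cm³/s

V = (4/3)πr³
dV/dt = dV/dr · dr/dt = 4πr² · 5
At r = 18: dV/dt = 6480π cm³/s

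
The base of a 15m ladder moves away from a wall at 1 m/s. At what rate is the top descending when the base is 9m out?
3/4 = 0.75 m/s

x² + y² = 15²
2x·dx/dt + 2y·dy/dt = 0
dy/dt = -x/y · dx/dt = -9/12 · 1 = -3/4 m/s
The top is descending at 3/4 = 0.75 m/s.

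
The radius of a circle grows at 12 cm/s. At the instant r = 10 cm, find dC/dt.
24π cm/s

C = 2πr
dC/dt = 2π · dr/dt = 2π · 12 = 24π cm/s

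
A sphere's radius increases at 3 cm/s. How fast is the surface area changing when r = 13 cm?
312π cm²/s

S = 4πr²
dS/dt = dS/dr · dr/dt = 8πr · 3
At r = 13: dS/dt = 312π cm²/s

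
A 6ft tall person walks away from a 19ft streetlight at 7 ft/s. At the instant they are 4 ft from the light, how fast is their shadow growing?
42/13 ft/s

By similar triangles: 19/(x+s) = 6/s
Solving: s = 6x/13
ds/dt = 6/13 · dx/dt = 6/13 · 7 = 42/13 ft/s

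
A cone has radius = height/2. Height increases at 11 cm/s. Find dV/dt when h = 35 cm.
13475π/4 cm³/s

V = (1/3)π(h/2)²h = πh³/12
dV/dt = πh²/4 · 11
At h = 35: dV/dt = 13475π/4 cm³/s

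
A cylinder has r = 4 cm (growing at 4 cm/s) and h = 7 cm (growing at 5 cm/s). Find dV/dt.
304π cm³/s

V = πr²h
dV/dt = 2πrh·dr/dt + πr²·dh/dt
= 2π(4)(7)(4) + π(4)²(5)
= 304π cm³/s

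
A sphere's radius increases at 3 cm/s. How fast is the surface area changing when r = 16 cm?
384π cm²/s

S = 4πr²
dS/dt = dS/dr · dr/dt = 8πr · 3
At r = 16: dS/dt = 384π cm²/s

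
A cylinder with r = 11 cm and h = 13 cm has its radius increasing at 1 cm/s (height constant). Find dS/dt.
70π cm²/s

S = 2πrh + 2πr² (lateral + bases)
dS/dt = (2πh + 4πr)·dr/dt = (2π·13 + 4π·11)·1
= 70π cm²/s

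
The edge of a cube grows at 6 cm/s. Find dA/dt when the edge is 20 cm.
1440 cm²/s

A = 6s²
dA/dt = 12s · ds/dt = 12·20·6 = 1440 cm²/s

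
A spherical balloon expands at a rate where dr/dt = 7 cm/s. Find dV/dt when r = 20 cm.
11200π cm³/s

V = (4/3)πr³
dV/dt = dV/dr · dr/dt = 4πr² · 7
At r = 20: dV/dt = 11200π cm³/s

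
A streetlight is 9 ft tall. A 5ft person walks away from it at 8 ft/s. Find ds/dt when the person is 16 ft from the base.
10 ft/s

By similar triangles: 9/(x+s) = 5/s
Solving: s = 5x/4
ds/dt = 5/4 · dx/dt = 5/4 · 8 = 10 ft/s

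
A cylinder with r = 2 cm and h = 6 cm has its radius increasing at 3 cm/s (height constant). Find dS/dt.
60π cm²/s

S = 2πrh + 2πr² (lateral + bases)
dS/dt = (2πh + 4πr)·dr/dt = (2π·6 + 4π·2)·3
= 60π cm²/s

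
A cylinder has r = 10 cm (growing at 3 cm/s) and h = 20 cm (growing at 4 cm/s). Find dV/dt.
1600π cm³/s

V = πr²h
dV/dt = 2πrh·dr/dt + πr²·dh/dt
= 2π(10)(20)(3) + π(10)²(4)
= 1600π cm³/s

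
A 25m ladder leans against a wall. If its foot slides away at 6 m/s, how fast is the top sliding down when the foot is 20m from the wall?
8 m/s

x² + y² = 25²
2x·dx/dt + 2y·dy/dt = 0
dy/dt = -x/y · dx/dt = -20/15 · 6 = -8 m/s
The top is descending at 8 m/s.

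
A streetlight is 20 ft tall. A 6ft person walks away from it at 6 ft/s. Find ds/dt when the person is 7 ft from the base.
18/7 ft/s

By similar triangles: 20/(x+s) = 6/s
Solving: s = 6x/14
ds/dt = 6/14 · dx/dt = 3/7 · 6 = 18/7 ft/s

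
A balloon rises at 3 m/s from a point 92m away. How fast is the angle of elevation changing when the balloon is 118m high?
0.012328 rad/s

tan(θ) = y/92
sec²(θ) · dθ/dt = (1/92) · dy/dt
dθ/dt = cos²(θ)/92 · 3 = 92/(92² + 118²) · 3
dθ/dt = 0.012328 rad/s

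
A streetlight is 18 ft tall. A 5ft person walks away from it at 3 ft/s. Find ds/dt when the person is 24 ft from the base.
15/13 ft/s

By similar triangles: 18/(x+s) = 5/s
Solving: s = 5x/13
ds/dt = 5/13 · dx/dt = 5/13 · 3 = 15/13 ft/s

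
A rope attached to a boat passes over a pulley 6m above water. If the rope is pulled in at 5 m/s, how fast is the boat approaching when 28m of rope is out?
70√187/187 ≈ 5.119 m/s

rope² = x² + 6²
x = √(28² - 6²) = 2√187
dx/dt = (rope/x) · d(rope)/dt = (28/(2√187)) · (-5) = -70√187/187 m/s
The boat approaches at 70√187/187 ≈ 5.119 m/s.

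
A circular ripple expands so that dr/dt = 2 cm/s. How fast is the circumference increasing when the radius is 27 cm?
4π cm/s

C = 2πr
dC/dt = 2π · dr/dt = 2π · 2 = 4π cm/s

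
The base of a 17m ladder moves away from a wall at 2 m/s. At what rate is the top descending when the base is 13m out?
13√30/30 ≈ 2.373 m/s

x² + y² = 17²
2x·dx/dt + 2y·dy/dt = 0
dy/dt = -x/y · dx/dt = -13/(2√30) · 2 = -13√30/30 m/s
The top is descending at 13√30/30 ≈ 2.373 m/s.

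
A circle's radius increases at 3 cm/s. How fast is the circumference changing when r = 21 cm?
6π cm/s

C = 2πr
dC/dt = 2π · dr/dt = 2π · 3 = 6π cm/s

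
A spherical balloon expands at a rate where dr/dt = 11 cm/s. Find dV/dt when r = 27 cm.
32076π cm³/s

V = (4/3)πr³
dV/dt = dV/dr · dr/dt = 4πr² · 11
At r = 27: dV/dt = 32076π cm³/s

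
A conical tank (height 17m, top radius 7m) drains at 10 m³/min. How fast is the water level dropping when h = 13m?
2890/(8281π) ≈ 0.1111 m/min

r/h = 7/17, so r = (7/17)h
V = (1/3)πr²h = (1/3)π((7/17)h)²h = (49/867)πh³
dV/dh = (49/289)πh²
dh/dt = (dV/dt)/(dV/dh) = -10/((49/289)π·13²) = -2890/(8281π) m/min
The level is dropping at 2890/(8281π) ≈ 0.1111 m/min.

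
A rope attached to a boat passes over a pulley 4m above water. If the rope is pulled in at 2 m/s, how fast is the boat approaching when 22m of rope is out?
22√13/39 ≈ 2.034 m/s

rope² = x² + 4²
x = √(22² - 4²) = 6√13
dx/dt = (rope/x) · d(rope)/dt = (22/(6√13)) · (-2) = -22√13/39 m/s
The boat approaches at 22√13/39 ≈ 2.034 m/s.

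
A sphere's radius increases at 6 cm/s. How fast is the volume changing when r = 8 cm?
1536π cm³/s

V = (4/3)πr³
dV/dt = dV/dr · dr/dt = 4πr² · 6
At r = 8: dV/dt = 1536π cm³/s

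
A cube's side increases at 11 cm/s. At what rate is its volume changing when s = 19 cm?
11913 cm³/s

V = s³
dV/dt = 3s² · ds/dt = 3·19²·11 = 11913 cm³/s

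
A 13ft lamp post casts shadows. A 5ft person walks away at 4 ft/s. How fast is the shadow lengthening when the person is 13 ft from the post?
5/2 ft/s

By similar triangles: 13/(x+s) = 5/s
Solving: s = 5x/8
ds/dt = 5/8 · dx/dt = 5/8 · 4 = 5/2 ft/s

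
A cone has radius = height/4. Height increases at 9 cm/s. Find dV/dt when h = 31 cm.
8649π/16 cm³/s

V = (1/3)π(h/4)²h = πh³/48
dV/dt = πh²/16 · 9
At h = 31: dV/dt = 8649π/16 cm³/s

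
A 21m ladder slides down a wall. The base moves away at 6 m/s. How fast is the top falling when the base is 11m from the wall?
33√5/20 ≈ 3.69 m/s

x² + y² = 21²
2x·dx/dt + 2y·dy/dt = 0
dy/dt = -x/y · dx/dt = -11/(8√5) · 6 = -33√5/20 m/s
The top is descending at 33√5/20 ≈ 3.69 m/s.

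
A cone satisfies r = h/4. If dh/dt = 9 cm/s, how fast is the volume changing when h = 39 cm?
13689π/16 cm³/s

V = (1/3)π(h/4)²h = πh³/48
dV/dt = πh²/16 · 9
At h = 39: dV/dt = 13689π/16 cm³/s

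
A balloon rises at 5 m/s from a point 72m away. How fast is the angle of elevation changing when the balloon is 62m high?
0.039876 rad/s

tan(θ) = y/72
sec²(θ) · dθ/dt = (1/72) · dy/dt
dθ/dt = cos²(θ)/72 · 5 = 72/(72² + 62²) · 5
dθ/dt = 0.039876 rad/s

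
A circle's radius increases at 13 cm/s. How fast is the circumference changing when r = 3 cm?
26π cm/s

C = 2πr
dC/dt = 2π · dr/dt = 2π · 13 = 26π cm/s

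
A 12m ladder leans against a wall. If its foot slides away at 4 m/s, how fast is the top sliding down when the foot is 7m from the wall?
28√95/95 ≈ 2.873 m/s

x² + y² = 12²
2x·dx/dt + 2y·dy/dt = 0
dy/dt = -x/y · dx/dt = -7/√95 · 4 = -28√95/95 m/s
The top is descending at 28√95/95 ≈ 2.873 m/s.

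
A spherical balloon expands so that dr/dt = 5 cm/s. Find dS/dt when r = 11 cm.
440π cm²/s

S = 4πr²
dS/dt = dS/dr · dr/dt = 8πr · 5
At r = 11: dS/dt = 440π cm²/s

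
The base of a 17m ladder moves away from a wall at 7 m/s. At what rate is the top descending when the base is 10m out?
10√21/9 ≈ 5.092 m/s

x² + y² = 17²
2x·dx/dt + 2y·dy/dt = 0
dy/dt = -x/y · dx/dt = -10/(3√21) · 7 = -10√21/9 m/s
The top is descending at 10√21/9 ≈ 5.092 m/s.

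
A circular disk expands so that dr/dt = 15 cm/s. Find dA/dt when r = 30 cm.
900π cm²/s

A = πr²
dA/dt = 2πr · dr/dt = 2π(30)(15) = 900π cm²/s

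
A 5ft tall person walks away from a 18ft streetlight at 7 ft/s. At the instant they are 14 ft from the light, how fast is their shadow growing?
35/13 ft/s

By similar triangles: 18/(x+s) = 5/s
Solving: s = 5x/13
ds/dt = 5/13 · dx/dt = 5/13 · 7 = 35/13 ft/s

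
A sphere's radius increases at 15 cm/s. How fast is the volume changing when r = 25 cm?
37500π cm³/s

V = (4/3)πr³
dV/dt = dV/dr · dr/dt = 4πr² · 15
At r = 25: dV/dt = 37500π cm³/s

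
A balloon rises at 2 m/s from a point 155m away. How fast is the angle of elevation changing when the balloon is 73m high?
0.010561 rad/s

tan(θ) = y/155
sec²(θ) · dθ/dt = (1/155) · dy/dt
dθ/dt = cos²(θ)/155 · 2 = 155/(155² + 73²) · 2
dθ/dt = 0.010561 rad/s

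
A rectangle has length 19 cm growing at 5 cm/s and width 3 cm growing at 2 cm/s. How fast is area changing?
53 cm²/s

A = lw
dA/dt = w·dl/dt + l·dw/dt = 3·5 + 19·2 = 53 cm²/s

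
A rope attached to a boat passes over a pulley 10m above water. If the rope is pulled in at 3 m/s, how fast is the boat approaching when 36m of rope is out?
54√299/299 ≈ 3.123 m/s

rope² = x² + 10²
x = √(36² - 10²) = 2√299
dx/dt = (rope/x) · d(rope)/dt = (36/(2√299)) · (-3) = -54√299/299 m/s
The boat approaches at 54√299/299 ≈ 3.123 m/s.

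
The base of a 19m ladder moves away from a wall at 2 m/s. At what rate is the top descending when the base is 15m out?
15√34/34 ≈ 2.572 m/s

x² + y² = 19²
2x·dx/dt + 2y·dy/dt = 0
dy/dt = -x/y · dx/dt = -15/(2√34) · 2 = -15√34/34 m/s
The top is descending at 15√34/34 ≈ 2.572 m/s.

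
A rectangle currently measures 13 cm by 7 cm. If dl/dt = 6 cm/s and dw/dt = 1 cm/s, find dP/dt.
14 cm/s

P = 2(l + w)
dP/dt = 2(dl/dt + dw/dt) = 2(6 + 1) = 14 cm/s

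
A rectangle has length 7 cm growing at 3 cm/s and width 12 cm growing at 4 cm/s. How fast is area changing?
64 cm²/s

A = lw
dA/dt = w·dl/dt + l·dw/dt = 12·3 + 7·4 = 64 cm²/s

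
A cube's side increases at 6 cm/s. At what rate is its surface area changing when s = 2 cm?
144 cm²/s

A = 6s²
dA/dt = 12s · ds/dt = 12·2·6 = 144 cm²/s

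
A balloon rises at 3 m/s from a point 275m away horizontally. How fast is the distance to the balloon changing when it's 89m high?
267√83546/83546 ≈ 0.9237 m/s

z² = 275² + y²
z = √(275² + 89²) = √83546
dz/dt = y/z · dy/dt = 89/√83546 · 3 = 267√83546/83546 ≈ 0.9237 m/s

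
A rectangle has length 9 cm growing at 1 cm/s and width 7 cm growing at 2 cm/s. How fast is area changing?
25 cm²/s

A = lw
dA/dt = w·dl/dt + l·dw/dt = 7·1 + 9·2 = 25 cm²/s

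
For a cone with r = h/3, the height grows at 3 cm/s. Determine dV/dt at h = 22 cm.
484π/3 cm³/s

V = (1/3)π(h/3)²h = πh³/27
dV/dt = πh²/9 · 3
At h = 22: dV/dt = 484π/3 cm³/s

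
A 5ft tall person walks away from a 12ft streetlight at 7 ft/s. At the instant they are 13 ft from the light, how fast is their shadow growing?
5 ft/s

By similar triangles: 12/(x+s) = 5/s
Solving: s = 5x/7
ds/dt = 5/7 · dx/dt = 5/7 · 7 = 5 ft/s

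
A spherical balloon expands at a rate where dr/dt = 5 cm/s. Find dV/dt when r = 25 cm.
12500π cm³/s

V = (4/3)πr³
dV/dt = dV/dr · dr/dt = 4πr² · 5
At r = 25: dV/dt = 12500π cm³/s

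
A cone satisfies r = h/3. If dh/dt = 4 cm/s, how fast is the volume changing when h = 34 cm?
4624π/9 cm³/s

V = (1/3)π(h/3)²h = πh³/27
dV/dt = πh²/9 · 4
At h = 34: dV/dt = 4624π/9 cm³/s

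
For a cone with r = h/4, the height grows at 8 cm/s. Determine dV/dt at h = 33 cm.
1089π/2 cm³/s

V = (1/3)π(h/4)²h = πh³/48
dV/dt = πh²/16 · 8
At h = 33: dV/dt = 1089π/2 cm³/s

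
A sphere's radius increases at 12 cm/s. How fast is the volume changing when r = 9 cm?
3888π cm³/s

V = (4/3)πr³
dV/dt = dV/dr · dr/dt = 4πr² · 12
At r = 9: dV/dt = 3888π cm³/s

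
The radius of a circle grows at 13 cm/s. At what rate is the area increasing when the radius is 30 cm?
780π cm²/s

A = πr²
dA/dt = 2πr · dr/dt = 2π(30)(13) = 780π cm²/s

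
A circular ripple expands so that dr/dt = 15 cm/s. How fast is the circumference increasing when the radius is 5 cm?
30π cm/s

C = 2πr
dC/dt = 2π · dr/dt = 2π · 15 = 30π cm/s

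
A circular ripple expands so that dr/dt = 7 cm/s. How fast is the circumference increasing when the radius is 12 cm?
14π cm/s

C = 2πr
dC/dt = 2π · dr/dt = 2π · 7 = 14π cm/s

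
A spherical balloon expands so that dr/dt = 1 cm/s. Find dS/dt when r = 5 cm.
40π cm²/s

S = 4πr²
dS/dt = dS/dr · dr/dt = 8πr · 1
At r = 5: dS/dt = 40π cm²/s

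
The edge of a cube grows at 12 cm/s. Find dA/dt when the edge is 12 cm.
1728 cm²/s

A = 6s²
dA/dt = 12s · ds/dt = 12·12·12 = 1728 cm²/s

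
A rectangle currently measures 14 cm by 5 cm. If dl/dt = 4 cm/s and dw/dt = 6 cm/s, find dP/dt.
20 cm/s

P = 2(l + w)
dP/dt = 2(dl/dt + dw/dt) = 2(4 + 6) = 20 cm/s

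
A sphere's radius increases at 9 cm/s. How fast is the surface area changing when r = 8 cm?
576π cm²/s

S = 4πr²
dS/dt = dS/dr · dr/dt = 8πr · 9
At r = 8: dS/dt = 576π cm²/s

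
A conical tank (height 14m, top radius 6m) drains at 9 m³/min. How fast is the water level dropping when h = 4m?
49/(16π) ≈ 0.9748 m/min

r/h = 6/14, so r = (3/7)h
V = (1/3)πr²h = (1/3)π((3/7)h)²h = (3/49)πh³
dV/dh = (9/49)πh²
dh/dt = (dV/dt)/(dV/dh) = -9/((9/49)π·4²) = -49/(16π) m/min
The level is dropping at 49/(16π) ≈ 0.9748 m/min.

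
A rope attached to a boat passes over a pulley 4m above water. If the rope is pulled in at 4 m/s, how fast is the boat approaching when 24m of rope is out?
24√35/35 ≈ 4.057 m/s

rope² = x² + 4²
x = √(24² - 4²) = 4√35
dx/dt = (rope/x) · d(rope)/dt = (24/(4√35)) · (-4) = -24√35/35 m/s
The boat approaches at 24√35/35 ≈ 4.057 m/s.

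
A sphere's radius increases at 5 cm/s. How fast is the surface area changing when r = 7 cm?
280π cm²/s

S = 4πr²
dS/dt = dS/dr · dr/dt = 8πr · 5
At r = 7: dS/dt = 280π cm²/s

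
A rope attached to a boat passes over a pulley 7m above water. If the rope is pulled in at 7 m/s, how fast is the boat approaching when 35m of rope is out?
35√6/12 ≈ 7.144 m/s

rope² = x² + 7²
x = √(35² - 7²) = 14√6
dx/dt = (rope/x) · d(rope)/dt = (35/(14√6)) · (-7) = -35√6/12 m/s
The boat approaches at 35√6/12 ≈ 7.144 m/s.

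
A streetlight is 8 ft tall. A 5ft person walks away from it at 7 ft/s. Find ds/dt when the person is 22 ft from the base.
35/3 ft/s

By similar triangles: 8/(x+s) = 5/s
Solving: s = 5x/3
ds/dt = 5/3 · dx/dt = 5/3 · 7 = 35/3 ft/s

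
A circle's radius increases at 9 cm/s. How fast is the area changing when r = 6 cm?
108π cm²/s

A = πr²
dA/dt = 2πr · dr/dt = 2π(6)(9) = 108π cm²/s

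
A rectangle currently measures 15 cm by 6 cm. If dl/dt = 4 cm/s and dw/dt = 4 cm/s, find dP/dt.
16 cm/s

P = 2(l + w)
dP/dt = 2(dl/dt + dw/dt) = 2(4 + 4) = 16 cm/s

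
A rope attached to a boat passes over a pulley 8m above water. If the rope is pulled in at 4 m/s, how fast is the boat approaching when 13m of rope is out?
52√105/105 ≈ 5.075 m/s

rope² = x² + 8²
x = √(13² - 8²) = √105
dx/dt = (rope/x) · d(rope)/dt = (13/√105) · (-4) = -52√105/105 m/s
The boat approaches at 52√105/105 ≈ 5.075 m/s.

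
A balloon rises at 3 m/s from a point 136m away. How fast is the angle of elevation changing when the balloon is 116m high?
0.012769 rad/s

tan(θ) = y/136
sec²(θ) · dθ/dt = (1/136) · dy/dt
dθ/dt = cos²(θ)/136 · 3 = 136/(136² + 116²) · 3
dθ/dt = 0.012769 rad/s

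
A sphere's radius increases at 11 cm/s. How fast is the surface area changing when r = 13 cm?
1144π cm²/s

S = 4πr²
dS/dt = dS/dr · dr/dt = 8πr · 11
At r = 13: dS/dt = 1144π cm²/s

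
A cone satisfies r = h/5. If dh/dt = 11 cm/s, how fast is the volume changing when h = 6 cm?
396π/25 cm³/s

V = (1/3)π(h/5)²h = πh³/75
dV/dt = πh²/25 · 11
At h = 6: dV/dt = 396π/25 cm³/s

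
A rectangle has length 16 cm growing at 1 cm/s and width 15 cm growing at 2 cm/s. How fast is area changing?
47 cm²/s

A = lw
dA/dt = w·dl/dt + l·dw/dt = 15·1 + 16·2 = 47 cm²/s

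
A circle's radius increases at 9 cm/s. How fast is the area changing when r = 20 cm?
360π cm²/s

A = πr²
dA/dt = 2πr · dr/dt = 2π(20)(9) = 360π cm²/s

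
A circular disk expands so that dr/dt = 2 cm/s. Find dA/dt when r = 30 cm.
120π cm²/s

A = πr²
dA/dt = 2πr · dr/dt = 2π(30)(2) = 120π cm²/s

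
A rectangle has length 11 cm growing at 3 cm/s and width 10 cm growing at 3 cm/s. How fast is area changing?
63 cm²/s

A = lw
dA/dt = w·dl/dt + l·dw/dt = 10·3 + 11·3 = 63 cm²/s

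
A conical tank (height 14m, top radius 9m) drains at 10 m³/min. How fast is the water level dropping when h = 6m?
490/(729π) ≈ 0.214 m/min

r/h = 9/14, so r = (9/14)h
V = (1/3)πr²h = (1/3)π((9/14)h)²h = (27/196)πh³
dV/dh = (81/196)πh²
dh/dt = (dV/dt)/(dV/dh) = -10/((81/196)π·6²) = -490/(729π) m/min
The level is dropping at 490/(729π) ≈ 0.214 m/min.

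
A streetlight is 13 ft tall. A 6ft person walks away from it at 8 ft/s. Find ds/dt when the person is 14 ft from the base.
48/7 ft/s

By similar triangles: 13/(x+s) = 6/s
Solving: s = 6x/7
ds/dt = 6/7 · dx/dt = 6/7 · 8 = 48/7 ft/s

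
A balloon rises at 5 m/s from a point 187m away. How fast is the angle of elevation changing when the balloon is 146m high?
0.016612 rad/s

tan(θ) = y/187
sec²(θ) · dθ/dt = (1/187) · dy/dt
dθ/dt = cos²(θ)/187 · 5 = 187/(187² + 146²) · 5
dθ/dt = 0.016612 rad/s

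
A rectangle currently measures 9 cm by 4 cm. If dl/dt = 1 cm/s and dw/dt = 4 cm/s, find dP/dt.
10 cm/s

P = 2(l + w)
dP/dt = 2(dl/dt + dw/dt) = 2(1 + 4) = 10 cm/s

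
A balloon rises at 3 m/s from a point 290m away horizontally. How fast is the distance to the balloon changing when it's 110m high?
33√962/962 ≈ 1.064 m/s

z² = 290² + y²
z = √(290² + 110²) = 10√962
dz/dt = y/z · dy/dt = 110/(10√962) · 3 = 33√962/962 ≈ 1.064 m/s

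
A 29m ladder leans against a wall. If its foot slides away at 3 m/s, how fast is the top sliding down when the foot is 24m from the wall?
72√265/265 ≈ 4.423 m/s

x² + y² = 29²
2x·dx/dt + 2y·dy/dt = 0
dy/dt = -x/y · dx/dt = -24/√265 · 3 = -72√265/265 m/s
The top is descending at 72√265/265 ≈ 4.423 m/s.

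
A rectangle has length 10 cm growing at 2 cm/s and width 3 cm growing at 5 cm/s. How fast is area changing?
56 cm²/s

A = lw
dA/dt = w·dl/dt + l·dw/dt = 3·2 + 10·5 = 56 cm²/s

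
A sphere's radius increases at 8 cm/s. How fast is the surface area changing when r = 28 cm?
1792π cm²/s

S = 4πr²
dS/dt = dS/dr · dr/dt = 8πr · 8
At r = 28: dS/dt = 1792π cm²/s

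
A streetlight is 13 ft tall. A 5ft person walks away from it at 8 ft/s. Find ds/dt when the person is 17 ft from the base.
5 ft/s

By similar triangles: 13/(x+s) = 5/s
Solving: s = 5x/8
ds/dt = 5/8 · dx/dt = 5/8 · 8 = 5 ft/s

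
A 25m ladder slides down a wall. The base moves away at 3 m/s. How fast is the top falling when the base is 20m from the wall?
4 m/s

x² + y² = 25²
2x·dx/dt + 2y·dy/dt = 0
dy/dt = -x/y · dx/dt = -20/15 · 3 = -4 m/s
The top is descending at 4 m/s.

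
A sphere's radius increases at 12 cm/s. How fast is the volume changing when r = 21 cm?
21168π cm³/s

V = (4/3)πr³
dV/dt = dV/dr · dr/dt = 4πr² · 12
At r = 21: dV/dt = 21168π cm³/s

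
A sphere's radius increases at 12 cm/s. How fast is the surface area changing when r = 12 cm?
1152π cm²/s

S = 4πr²
dS/dt = dS/dr · dr/dt = 8πr · 12
At r = 12: dS/dt = 1152π cm²/s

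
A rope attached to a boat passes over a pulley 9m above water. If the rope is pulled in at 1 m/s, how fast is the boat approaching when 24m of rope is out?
8√55/55 ≈ 1.079 m/s

rope² = x² + 9²
x = √(24² - 9²) = 3√55
dx/dt = (rope/x) · d(rope)/dt = (24/(3√55)) · (-1) = -8√55/55 m/s
The boat approaches at 8√55/55 ≈ 1.079 m/s.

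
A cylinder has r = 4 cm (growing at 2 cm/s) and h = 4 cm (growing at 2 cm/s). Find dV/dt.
96π cm³/s

V = πr²h
dV/dt = 2πrh·dr/dt + πr²·dh/dt
= 2π(4)(4)(2) + π(4)²(2)
= 96π cm³/s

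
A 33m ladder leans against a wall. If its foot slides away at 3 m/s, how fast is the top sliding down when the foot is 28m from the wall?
84√305/305 ≈ 4.81 m/s

x² + y² = 33²
2x·dx/dt + 2y·dy/dt = 0
dy/dt = -x/y · dx/dt = -28/√305 · 3 = -84√305/305 m/s
The top is descending at 84√305/305 ≈ 4.81 m/s.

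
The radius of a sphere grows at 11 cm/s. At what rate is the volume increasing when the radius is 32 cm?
45056π cm³/s

V = (4/3)πr³
dV/dt = dV/dr · dr/dt = 4πr² · 11
At r = 32: dV/dt = 45056π cm³/s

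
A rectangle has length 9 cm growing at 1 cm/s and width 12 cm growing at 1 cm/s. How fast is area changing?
21 cm²/s

A = lw
dA/dt = w·dl/dt + l·dw/dt = 12·1 + 9·1 = 21 cm²/s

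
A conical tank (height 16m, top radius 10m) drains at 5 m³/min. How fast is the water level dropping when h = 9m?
64/(405π) ≈ 0.0503 m/min

r/h = 10/16, so r = (5/8)h
V = (1/3)πr²h = (1/3)π((5/8)h)²h = (25/192)πh³
dV/dh = (25/64)πh²
dh/dt = (dV/dt)/(dV/dh) = -5/((25/64)π·9²) = -64/(405π) m/min
The level is dropping at 64/(405π) ≈ 0.0503 m/min.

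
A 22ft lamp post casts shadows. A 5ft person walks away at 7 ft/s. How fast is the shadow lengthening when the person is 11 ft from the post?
35/17 ft/s

By similar triangles: 22/(x+s) = 5/s
Solving: s = 5x/17
ds/dt = 5/17 · dx/dt = 5/17 · 7 = 35/17 ft/s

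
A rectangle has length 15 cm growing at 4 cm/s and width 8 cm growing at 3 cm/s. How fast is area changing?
77 cm²/s

A = lw
dA/dt = w·dl/dt + l·dw/dt = 8·4 + 15·3 = 77 cm²/s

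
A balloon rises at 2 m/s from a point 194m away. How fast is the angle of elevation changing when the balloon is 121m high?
0.007422 rad/s

tan(θ) = y/194
sec²(θ) · dθ/dt = (1/194) · dy/dt
dθ/dt = cos²(θ)/194 · 2 = 194/(194² + 121²) · 2
dθ/dt = 0.007422 rad/s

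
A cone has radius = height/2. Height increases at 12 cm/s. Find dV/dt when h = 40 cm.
4800π cm³/s

V = (1/3)π(h/2)²h = πh³/12
dV/dt = πh²/4 · 12
At h = 40: dV/dt = 4800π cm³/s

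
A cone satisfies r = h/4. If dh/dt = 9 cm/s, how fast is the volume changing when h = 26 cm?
1521π/4 cm³/s

V = (1/3)π(h/4)²h = πh³/48
dV/dt = πh²/16 · 9
At h = 26: dV/dt = 1521π/4 cm³/s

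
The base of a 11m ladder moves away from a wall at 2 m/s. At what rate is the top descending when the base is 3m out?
3√7/14 ≈ 0.5669 m/s

x² + y² = 11²
2x·dx/dt + 2y·dy/dt = 0
dy/dt = -x/y · dx/dt = -3/(4√7) · 2 = -3√7/14 m/s
The top is descending at 3√7/14 ≈ 0.5669 m/s.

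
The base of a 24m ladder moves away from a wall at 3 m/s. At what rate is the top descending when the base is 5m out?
15√551/551 ≈ 0.639 m/s

x² + y² = 24²
2x·dx/dt + 2y·dy/dt = 0
dy/dt = -x/y · dx/dt = -5/√551 · 3 = -15√551/551 m/s
The top is descending at 15√551/551 ≈ 0.639 m/s.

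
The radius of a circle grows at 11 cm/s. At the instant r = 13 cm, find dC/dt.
22π cm/s

C = 2πr
dC/dt = 2π · dr/dt = 2π · 11 = 22π cm/s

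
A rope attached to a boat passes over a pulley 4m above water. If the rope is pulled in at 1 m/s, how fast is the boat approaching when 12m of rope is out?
3√2/4 ≈ 1.061 m/s

rope² = x² + 4²
x = √(12² - 4²) = 8√2
dx/dt = (rope/x) · d(rope)/dt = (12/(8√2)) · (-1) = -3√2/4 m/s
The boat approaches at 3√2/4 ≈ 1.061 m/s.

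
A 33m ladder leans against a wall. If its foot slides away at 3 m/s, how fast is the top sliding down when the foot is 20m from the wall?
60√689/689 ≈ 2.286 m/s

x² + y² = 33²
2x·dx/dt + 2y·dy/dt = 0
dy/dt = -x/y · dx/dt = -20/√689 · 3 = -60√689/689 m/s
The top is descending at 60√689/689 ≈ 2.286 m/s.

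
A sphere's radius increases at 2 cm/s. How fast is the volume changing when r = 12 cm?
1152π cm³/s

V = (4/3)πr³
dV/dt = dV/dr · dr/dt = 4πr² · 2
At r = 12: dV/dt = 1152π cm³/s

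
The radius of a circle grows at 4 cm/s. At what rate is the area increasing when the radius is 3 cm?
24π cm²/s

A = πr²
dA/dt = 2πr · dr/dt = 2π(3)(4) = 24π cm²/s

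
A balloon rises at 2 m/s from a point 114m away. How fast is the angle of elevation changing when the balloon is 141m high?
0.006935 rad/s

tan(θ) = y/114
sec²(θ) · dθ/dt = (1/114) · dy/dt
dθ/dt = cos²(θ)/114 · 2 = 114/(114² + 141²) · 2
dθ/dt = 0.006935 rad/s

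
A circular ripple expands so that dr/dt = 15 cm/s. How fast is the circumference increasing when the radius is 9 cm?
30π cm/s

C = 2πr
dC/dt = 2π · dr/dt = 2π · 15 = 30π cm/s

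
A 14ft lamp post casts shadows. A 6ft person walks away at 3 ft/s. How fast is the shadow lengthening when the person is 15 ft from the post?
9/4 ft/s

By similar triangles: 14/(x+s) = 6/s
Solving: s = 6x/8
ds/dt = 6/8 · dx/dt = 3/4 · 3 = 9/4 ft/s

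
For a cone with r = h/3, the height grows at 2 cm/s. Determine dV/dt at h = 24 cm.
128π cm³/s

V = (1/3)π(h/3)²h = πh³/27
dV/dt = πh²/9 · 2
At h = 24: dV/dt = 128π cm³/s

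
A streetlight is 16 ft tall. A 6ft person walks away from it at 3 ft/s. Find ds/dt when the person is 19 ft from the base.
9/5 ft/s

By similar triangles: 16/(x+s) = 6/s
Solving: s = 6x/10
ds/dt = 6/10 · dx/dt = 3/5 · 3 = 9/5 ft/s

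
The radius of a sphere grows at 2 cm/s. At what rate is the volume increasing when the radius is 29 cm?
6728π cm³/s

V = (4/3)πr³
dV/dt = dV/dr · dr/dt = 4πr² · 2
At r = 29: dV/dt = 6728π cm³/s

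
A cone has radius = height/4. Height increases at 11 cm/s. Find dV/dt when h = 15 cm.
2475π/16 cm³/s

V = (1/3)π(h/4)²h = πh³/48
dV/dt = πh²/16 · 11
At h = 15: dV/dt = 2475π/16 cm³/s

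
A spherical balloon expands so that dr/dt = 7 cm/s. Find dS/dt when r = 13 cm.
728π cm²/s

S = 4πr²
dS/dt = dS/dr · dr/dt = 8πr · 7
At r = 13: dS/dt = 728π cm²/s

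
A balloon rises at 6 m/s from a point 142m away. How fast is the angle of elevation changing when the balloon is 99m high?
0.028433 rad/s

tan(θ) = y/142
sec²(θ) · dθ/dt = (1/142) · dy/dt
dθ/dt = cos²(θ)/142 · 6 = 142/(142² + 99²) · 6
dθ/dt = 0.028433 rad/s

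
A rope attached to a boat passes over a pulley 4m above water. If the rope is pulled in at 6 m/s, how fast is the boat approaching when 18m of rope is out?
54√77/77 ≈ 6.154 m/s

rope² = x² + 4²
x = √(18² - 4²) = 2√77
dx/dt = (rope/x) · d(rope)/dt = (18/(2√77)) · (-6) = -54√77/77 m/s
The boat approaches at 54√77/77 ≈ 6.154 m/s.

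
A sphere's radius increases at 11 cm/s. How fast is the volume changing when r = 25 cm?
27500π cm³/s

V = (4/3)πr³
dV/dt = dV/dr · dr/dt = 4πr² · 11
At r = 25: dV/dt = 27500π cm³/s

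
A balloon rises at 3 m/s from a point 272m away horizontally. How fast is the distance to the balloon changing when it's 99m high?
297√83785/83785 ≈ 1.026 m/s

z² = 272² + y²
z = √(272² + 99²) = √83785
dz/dt = y/z · dy/dt = 99/√83785 · 3 = 297√83785/83785 ≈ 1.026 m/s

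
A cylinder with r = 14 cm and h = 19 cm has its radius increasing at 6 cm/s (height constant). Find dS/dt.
564π cm²/s

S = 2πrh + 2πr² (lateral + bases)
dS/dt = (2πh + 4πr)·dr/dt = (2π·19 + 4π·14)·6
= 564π cm²/s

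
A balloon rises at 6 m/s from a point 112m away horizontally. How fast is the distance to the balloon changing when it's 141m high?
846√1297/6485 ≈ 4.698 m/s

z² = 112² + y²
z = √(112² + 141²) = 5√1297
dz/dt = y/z · dy/dt = 141/(5√1297) · 6 = 846√1297/6485 ≈ 4.698 m/s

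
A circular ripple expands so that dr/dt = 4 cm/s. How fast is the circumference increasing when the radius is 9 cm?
8π cm/s

C = 2πr
dC/dt = 2π · dr/dt = 2π · 4 = 8π cm/s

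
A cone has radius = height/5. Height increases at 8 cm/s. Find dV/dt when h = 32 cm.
8192π/25 cm³/s

V = (1/3)π(h/5)²h = πh³/75
dV/dt = πh²/25 · 8
At h = 32: dV/dt = 8192π/25 cm³/s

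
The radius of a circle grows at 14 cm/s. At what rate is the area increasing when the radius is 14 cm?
392π cm²/s

A = πr²
dA/dt = 2πr · dr/dt = 2π(14)(14) = 392π cm²/s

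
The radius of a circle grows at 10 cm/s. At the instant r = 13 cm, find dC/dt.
20π cm/s

C = 2πr
dC/dt = 2π · dr/dt = 2π · 10 = 20π cm/s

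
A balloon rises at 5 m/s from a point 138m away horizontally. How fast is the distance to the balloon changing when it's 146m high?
73√10090/2018 ≈ 3.634 m/s

z² = 138² + y²
z = √(138² + 146²) = 2√10090
dz/dt = y/z · dy/dt = 146/(2√10090) · 5 = 73√10090/2018 ≈ 3.634 m/s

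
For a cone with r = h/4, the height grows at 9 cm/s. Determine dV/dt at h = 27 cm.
6561π/16 cm³/s

V = (1/3)π(h/4)²h = πh³/48
dV/dt = πh²/16 · 9
At h = 27: dV/dt = 6561π/16 cm³/s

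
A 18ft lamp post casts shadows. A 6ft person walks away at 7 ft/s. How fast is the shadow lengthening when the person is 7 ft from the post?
7/2 ft/s

By similar triangles: 18/(x+s) = 6/s
Solving: s = 6x/12
ds/dt = 6/12 · dx/dt = 1/2 · 7 = 7/2 ft/s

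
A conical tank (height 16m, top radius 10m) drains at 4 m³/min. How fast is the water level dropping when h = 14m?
64/(1225π) ≈ 0.01663 m/min

r/h = 10/16, so r = (5/8)h
V = (1/3)πr²h = (1/3)π((5/8)h)²h = (25/192)πh³
dV/dh = (25/64)πh²
dh/dt = (dV/dt)/(dV/dh) = -4/((25/64)π·14²) = -64/(1225π) m/min
The level is dropping at 64/(1225π) ≈ 0.01663 m/min.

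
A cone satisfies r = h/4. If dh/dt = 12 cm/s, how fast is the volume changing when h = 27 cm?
2187π/4 cm³/s

V = (1/3)π(h/4)²h = πh³/48
dV/dt = πh²/16 · 12
At h = 27: dV/dt = 2187π/4 cm³/s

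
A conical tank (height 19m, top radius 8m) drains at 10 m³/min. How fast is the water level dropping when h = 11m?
1805/(3872π) ≈ 0.1484 m/min

r/h = 8/19, so r = (8/19)h
V = (1/3)πr²h = (1/3)π((8/19)h)²h = (64/1083)πh³
dV/dh = (64/361)πh²
dh/dt = (dV/dt)/(dV/dh) = -10/((64/361)π·11²) = -1805/(3872π) m/min
The level is dropping at 1805/(3872π) ≈ 0.1484 m/min.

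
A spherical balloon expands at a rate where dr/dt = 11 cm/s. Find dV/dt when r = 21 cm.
19404π cm³/s

V = (4/3)πr³
dV/dt = dV/dr · dr/dt = 4πr² · 11
At r = 21: dV/dt = 19404π cm³/s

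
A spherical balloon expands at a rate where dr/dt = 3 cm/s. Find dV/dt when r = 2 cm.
48π cm³/s

V = (4/3)πr³
dV/dt = dV/dr · dr/dt = 4πr² · 3
At r = 2: dV/dt = 48π cm³/s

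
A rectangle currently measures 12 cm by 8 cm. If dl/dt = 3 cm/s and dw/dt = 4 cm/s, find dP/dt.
14 cm/s

P = 2(l + w)
dP/dt = 2(dl/dt + dw/dt) = 2(3 + 4) = 14 cm/s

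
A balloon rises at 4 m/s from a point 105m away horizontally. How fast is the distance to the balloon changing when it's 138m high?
184√3341/3341 ≈ 3.183 m/s

z² = 105² + y²
z = √(105² + 138²) = 3√3341
dz/dt = y/z · dy/dt = 138/(3√3341) · 4 = 184√3341/3341 ≈ 3.183 m/s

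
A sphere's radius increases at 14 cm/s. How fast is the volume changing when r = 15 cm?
12600π cm³/s

V = (4/3)πr³
dV/dt = dV/dr · dr/dt = 4πr² · 14
At r = 15: dV/dt = 12600π cm³/s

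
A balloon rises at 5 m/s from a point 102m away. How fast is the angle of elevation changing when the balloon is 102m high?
0.02451 rad/s

tan(θ) = y/102
sec²(θ) · dθ/dt = (1/102) · dy/dt
dθ/dt = cos²(θ)/102 · 5 = 102/(102² + 102²) · 5
dθ/dt = 0.02451 rad/s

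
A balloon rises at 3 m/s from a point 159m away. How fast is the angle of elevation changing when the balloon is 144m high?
0.010366 rad/s

tan(θ) = y/159
sec²(θ) · dθ/dt = (1/159) · dy/dt
dθ/dt = cos²(θ)/159 · 3 = 159/(159² + 144²) · 3
dθ/dt = 0.010366 rad/s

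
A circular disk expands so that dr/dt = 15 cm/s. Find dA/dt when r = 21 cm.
630π cm²/s

A = πr²
dA/dt = 2πr · dr/dt = 2π(21)(15) = 630π cm²/s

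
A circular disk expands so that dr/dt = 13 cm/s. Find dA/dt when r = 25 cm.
650π cm²/s

A = πr²
dA/dt = 2πr · dr/dt = 2π(25)(13) = 650π cm²/s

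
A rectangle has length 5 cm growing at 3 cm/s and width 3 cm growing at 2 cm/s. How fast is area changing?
19 cm²/s

A = lw
dA/dt = w·dl/dt + l·dw/dt = 3·3 + 5·2 = 19 cm²/s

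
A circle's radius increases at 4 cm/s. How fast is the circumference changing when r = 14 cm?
8π cm/s

C = 2πr
dC/dt = 2π · dr/dt = 2π · 4 = 8π cm/s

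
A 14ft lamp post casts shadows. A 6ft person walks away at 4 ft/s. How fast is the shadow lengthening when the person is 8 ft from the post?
3 ft/s

By similar triangles: 14/(x+s) = 6/s
Solving: s = 6x/8
ds/dt = 6/8 · dx/dt = 3/4 · 4 = 3 ft/s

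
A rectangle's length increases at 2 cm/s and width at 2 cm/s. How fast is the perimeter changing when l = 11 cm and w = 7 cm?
8 cm/s

P = 2(l + w)
dP/dt = 2(dl/dt + dw/dt) = 2(2 + 2) = 8 cm/s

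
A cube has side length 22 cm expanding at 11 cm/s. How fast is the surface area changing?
2904 cm²/s

A = 6s²
dA/dt = 12s · ds/dt = 12·22·11 = 2904 cm²/s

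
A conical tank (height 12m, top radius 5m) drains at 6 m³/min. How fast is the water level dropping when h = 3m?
96/(25π) ≈ 1.222 m/min

r/h = 5/12, so r = (5/12)h
V = (1/3)πr²h = (1/3)π((5/12)h)²h = (25/432)πh³
dV/dh = (25/144)πh²
dh/dt = (dV/dt)/(dV/dh) = -6/((25/144)π·3²) = -96/(25π) m/min
The level is dropping at 96/(25π) ≈ 1.222 m/min.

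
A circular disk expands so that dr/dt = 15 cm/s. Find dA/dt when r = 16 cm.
480π cm²/s

A = πr²
dA/dt = 2πr · dr/dt = 2π(16)(15) = 480π cm²/s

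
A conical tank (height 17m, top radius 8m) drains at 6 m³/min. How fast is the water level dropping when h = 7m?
867/(1568π) ≈ 0.176 m/min

r/h = 8/17, so r = (8/17)h
V = (1/3)πr²h = (1/3)π((8/17)h)²h = (64/867)πh³
dV/dh = (64/289)πh²
dh/dt = (dV/dt)/(dV/dh) = -6/((64/289)π·7²) = -867/(1568π) m/min
The level is dropping at 867/(1568π) ≈ 0.176 m/min.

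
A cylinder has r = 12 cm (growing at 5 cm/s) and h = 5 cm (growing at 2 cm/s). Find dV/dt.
888π cm³/s

V = πr²h
dV/dt = 2πrh·dr/dt + πr²·dh/dt
= 2π(12)(5)(5) + π(12)²(2)
= 888π cm³/s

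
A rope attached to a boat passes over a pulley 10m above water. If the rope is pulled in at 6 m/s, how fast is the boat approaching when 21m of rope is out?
126√341/341 ≈ 6.823 m/s

rope² = x² + 10²
x = √(21² - 10²) = √341
dx/dt = (rope/x) · d(rope)/dt = (21/√341) · (-6) = -126√341/341 m/s
The boat approaches at 126√341/341 ≈ 6.823 m/s.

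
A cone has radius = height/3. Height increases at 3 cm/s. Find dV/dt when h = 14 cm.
196π/3 cm³/s

V = (1/3)π(h/3)²h = πh³/27
dV/dt = πh²/9 · 3
At h = 14: dV/dt = 196π/3 cm³/s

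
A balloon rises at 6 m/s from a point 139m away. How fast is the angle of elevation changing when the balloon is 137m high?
0.021896 rad/s

tan(θ) = y/139
sec²(θ) · dθ/dt = (1/139) · dy/dt
dθ/dt = cos²(θ)/139 · 6 = 139/(139² + 137²) · 6
dθ/dt = 0.021896 rad/s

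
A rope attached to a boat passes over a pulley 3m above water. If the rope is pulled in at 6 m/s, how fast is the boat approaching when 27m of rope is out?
27√5/10 ≈ 6.037 m/s

rope² = x² + 3²
x = √(27² - 3²) = 12√5
dx/dt = (rope/x) · d(rope)/dt = (27/(12√5)) · (-6) = -27√5/10 m/s
The boat approaches at 27√5/10 ≈ 6.037 m/s.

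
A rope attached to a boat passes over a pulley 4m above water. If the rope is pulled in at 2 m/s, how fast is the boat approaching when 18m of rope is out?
18√77/77 ≈ 2.051 m/s

rope² = x² + 4²
x = √(18² - 4²) = 2√77
dx/dt = (rope/x) · d(rope)/dt = (18/(2√77)) · (-2) = -18√77/77 m/s
The boat approaches at 18√77/77 ≈ 2.051 m/s.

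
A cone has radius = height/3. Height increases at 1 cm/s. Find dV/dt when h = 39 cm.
169π cm³/s

V = (1/3)π(h/3)²h = πh³/27
dV/dt = πh²/9 · 1
At h = 39: dV/dt = 169π cm³/s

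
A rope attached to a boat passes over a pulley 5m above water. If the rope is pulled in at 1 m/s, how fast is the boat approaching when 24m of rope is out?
24√551/551 ≈ 1.022 m/s

rope² = x² + 5²
x = √(24² - 5²) = √551
dx/dt = (rope/x) · d(rope)/dt = (24/√551) · (-1) = -24√551/551 m/s
The boat approaches at 24√551/551 ≈ 1.022 m/s.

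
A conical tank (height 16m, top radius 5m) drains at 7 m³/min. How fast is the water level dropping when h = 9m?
1792/(2025π) ≈ 0.2817 m/min

r/h = 5/16, so r = (5/16)h
V = (1/3)πr²h = (1/3)π((5/16)h)²h = (25/768)πh³
dV/dh = (25/256)πh²
dh/dt = (dV/dt)/(dV/dh) = -7/((25/256)π·9²) = -1792/(2025π) m/min
The level is dropping at 1792/(2025π) ≈ 0.2817 m/min.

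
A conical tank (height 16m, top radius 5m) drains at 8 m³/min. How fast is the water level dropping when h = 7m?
2048/(1225π) ≈ 0.5322 m/min

r/h = 5/16, so r = (5/16)h
V = (1/3)πr²h = (1/3)π((5/16)h)²h = (25/768)πh³
dV/dh = (25/256)πh²
dh/dt = (dV/dt)/(dV/dh) = -8/((25/256)π·7²) = -2048/(1225π) m/min
The level is dropping at 2048/(1225π) ≈ 0.5322 m/min.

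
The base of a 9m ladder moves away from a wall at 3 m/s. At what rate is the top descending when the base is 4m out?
12√65/65 ≈ 1.488 m/s

x² + y² = 9²
2x·dx/dt + 2y·dy/dt = 0
dy/dt = -x/y · dx/dt = -4/√65 · 3 = -12√65/65 m/s
The top is descending at 12√65/65 ≈ 1.488 m/s.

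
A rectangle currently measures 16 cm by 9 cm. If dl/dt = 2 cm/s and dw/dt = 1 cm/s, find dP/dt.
6 cm/s

P = 2(l + w)
dP/dt = 2(dl/dt + dw/dt) = 2(2 + 1) = 6 cm/s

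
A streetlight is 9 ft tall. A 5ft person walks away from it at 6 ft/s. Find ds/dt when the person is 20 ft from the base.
15/2 ft/s

By similar triangles: 9/(x+s) = 5/s
Solving: s = 5x/4
ds/dt = 5/4 · dx/dt = 5/4 · 6 = 15/2 ft/s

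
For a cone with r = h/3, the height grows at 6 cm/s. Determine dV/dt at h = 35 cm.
2450π/3 cm³/s

V = (1/3)π(h/3)²h = πh³/27
dV/dt = πh²/9 · 6
At h = 35: dV/dt = 2450π/3 cm³/s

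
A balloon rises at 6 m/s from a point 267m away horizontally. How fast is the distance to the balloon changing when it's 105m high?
105√9146/4573 ≈ 2.196 m/s

z² = 267² + y²
z = √(267² + 105²) = 3√9146
dz/dt = y/z · dy/dt = 105/(3√9146) · 6 = 105√9146/4573 ≈ 2.196 m/s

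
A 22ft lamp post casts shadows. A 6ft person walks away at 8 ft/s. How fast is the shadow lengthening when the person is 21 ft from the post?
3 ft/s

By similar triangles: 22/(x+s) = 6/s
Solving: s = 6x/16
ds/dt = 6/16 · dx/dt = 3/8 · 8 = 3 ft/s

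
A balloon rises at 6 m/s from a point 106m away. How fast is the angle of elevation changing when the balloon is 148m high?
0.019191 rad/s

tan(θ) = y/106
sec²(θ) · dθ/dt = (1/106) · dy/dt
dθ/dt = cos²(θ)/106 · 6 = 106/(106² + 148²) · 6
dθ/dt = 0.019191 rad/s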